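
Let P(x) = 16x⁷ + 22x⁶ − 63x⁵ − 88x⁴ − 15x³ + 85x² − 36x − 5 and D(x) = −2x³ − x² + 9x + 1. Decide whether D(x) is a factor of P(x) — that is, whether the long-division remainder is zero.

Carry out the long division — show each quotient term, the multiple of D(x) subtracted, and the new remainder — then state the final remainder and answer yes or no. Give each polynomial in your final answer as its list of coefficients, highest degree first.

Step 1: lead(16x⁷ + 22x⁶ − 63x⁵ − 88x⁴ − 15x³ + 85x² − 36x − 5) ÷ lead(D) = 16x⁷ ÷ −2x³ = −8x⁴. Subtract (−8x⁴)·D = 16x⁷ + 8x⁶ − 72x⁵ − 8x⁴. Remainder: 14x⁶ + 9x⁵ − 80x⁴ − 15x³ + 85x² − 36x − 5.
Step 2: lead(14x⁶ + 9x⁵ − 80x⁴ − 15x³ + 85x² − 36x − 5) ÷ lead(D) = 14x⁶ ÷ −2x³ = −7x³. Subtract (−7x³)·D = 14x⁶ + 7x⁵ − 63x⁴ − 7x³. Remainder: 2x⁵ − 17x⁴ − 8x³ + 85x² − 36x − 5.
Step 3: lead(2x⁵ − 17x⁴ − 8x³ + 85x² − 36x − 5) ÷ lead(D) = 2x⁵ ÷ −2x³ = −x². Subtract (−x²)·D = 2x⁵ + x⁴ − 9x³ − x². Remainder: −18x⁴ + x³ + 86x² − 36x − 5.
Step 4: lead(−18x⁴ + x³ + 86x² − 36x − 5) ÷ lead(D) = −18x⁴ ÷ −2x³ = 9x. Subtract (9x)·D = −18x⁴ − 9x³ + 81x² + 9x. Remainder: 10x³ + 5x² − 45x − 5.
Step 5: lead(10x³ + 5x² − 45x − 5) ÷ lead(D) = 10x³ ÷ −2x³ = −5. Subtract (−5)·D = 10x³ + 5x² − 45x − 5. Remainder: 0.

R = [0], so D(x) is a factor of P(x). yes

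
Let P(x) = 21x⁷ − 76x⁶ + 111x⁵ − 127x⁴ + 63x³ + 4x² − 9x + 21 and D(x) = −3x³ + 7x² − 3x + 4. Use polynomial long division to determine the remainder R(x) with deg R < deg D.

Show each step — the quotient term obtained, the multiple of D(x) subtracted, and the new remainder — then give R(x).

Step 1: lead(21x⁷ − 76x⁶ + 111x⁵ − 127x⁴ + 63x³ + 4x² − 9x + 21) ÷ lead(D) = 21x⁷ ÷ −3x³ = −7x⁴. Subtract (−7x⁴)·D = 21x⁷ − 49x⁶ + 21x⁵ − 28x⁴. Remainder: −27x⁶ + 90x⁵ − 99x⁴ + 63x³ + 4x² − 9x + 21.
Step 2: lead(−27x⁶ + 90x⁵ − 99x⁴ + 63x³ + 4x² − 9x + 21) ÷ lead(D) = −27x⁶ ÷ −3x³ = 9x³. Subtract (9x³)·D = −27x⁶ + 63x⁵ − 27x⁴ + 36x³. Remainder: 27x⁵ − 72x⁴ + 27x³ + 4x² − 9x + 21.
Step 3: lead(27x⁵ − 72x⁴ + 27x³ + 4x² − 9x + 21) ÷ lead(D) = 27x⁵ ÷ −3x³ = −9x². Subtract (−9x²)·D = 27x⁵ − 63x⁴ + 27x³ − 36x². Remainder: −9x⁴ + 40x² − 9x + 21.
Step 4: lead(−9x⁴ + 40x² − 9x + 21) ÷ lead(D) = −9x⁴ ÷ −3x³ = 3x. Subtract (3x)·D = −9x⁴ + 21x³ − 9x² + 12x. Remainder: −21x³ + 49x² − 21x + 21.
Step 5: lead(−21x³ + 49x² − 21x + 21) ÷ lead(D) = −21x³ ÷ −3x³ = 7. Subtract (7)·D = −21x³ + 49x² − 21x + 28. Remainder: −7.

R(x) = −7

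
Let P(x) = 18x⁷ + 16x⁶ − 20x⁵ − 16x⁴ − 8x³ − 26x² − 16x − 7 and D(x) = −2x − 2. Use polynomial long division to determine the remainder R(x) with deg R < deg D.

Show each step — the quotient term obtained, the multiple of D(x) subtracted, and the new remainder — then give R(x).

R(x) = −7

Step 1: lead(18x⁷ + 16x⁶ − 20x⁵ − 16x⁴ − 8x³ − 26x² − 16x − 7) ÷ lead(D) = 18x⁷ ÷ −2x = −9x⁶. Subtract (−9x⁶)·D = 18x⁷ + 18x⁶. Remainder: −2x⁶ − 20x⁵ − 16x⁴ − 8x³ − 26x² − 16x − 7.
Step 2: lead(−2x⁶ − 20x⁵ − 16x⁴ − 8x³ − 26x² − 16x − 7) ÷ lead(D) = −2x⁶ ÷ −2x = x⁵. Subtract (x⁵)·D = −2x⁶ − 2x⁵. Remainder: −18x⁵ − 16x⁴ − 8x³ − 26x² − 16x − 7.
Step 3: lead(−18x⁵ − 16x⁴ − 8x³ − 26x² − 16x − 7) ÷ lead(D) = −18x⁵ ÷ −2x = 9x⁴. Subtract (9x⁴)·D = −18x⁵ − 18x⁴. Remainder: 2x⁴ − 8x³ − 26x² − 16x − 7.
Step 4: lead(2x⁴ − 8x³ − 26x² − 16x − 7) ÷ lead(D) = 2x⁴ ÷ −2x = −x³. Subtract (−x³)·D = 2x⁴ + 2x³. Remainder: −10x³ − 26x² − 16x − 7.
Step 5: lead(−10x³ − 26x² − 16x − 7) ÷ lead(D) = −10x³ ÷ −2x = 5x². Subtract (5x²)·D = −10x³ − 10x². Remainder: −16x² − 16x − 7.
Step 6: lead(−16x² − 16x − 7) ÷ lead(D) = −16x² ÷ −2x = 8x. Subtract (8x)·D = −16x² − 16x. Remainder: −7.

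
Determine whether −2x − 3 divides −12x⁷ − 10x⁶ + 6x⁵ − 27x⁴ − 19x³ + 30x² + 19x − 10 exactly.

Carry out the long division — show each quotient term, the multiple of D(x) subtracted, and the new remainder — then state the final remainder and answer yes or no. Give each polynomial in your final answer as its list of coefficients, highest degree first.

Step 1: lead(−12x⁷ − 10x⁶ + 6x⁵ − 27x⁴ − 19x³ + 30x² + 19x − 10) ÷ lead(D) = −12x⁷ ÷ −2x = 6x⁶. Subtract (6x⁶)·D = −12x⁷ − 18x⁶. Remainder: 8x⁶ + 6x⁵ − 27x⁴ − 19x³ + 30x² + 19x − 10.
Step 2: lead(8x⁶ + 6x⁵ − 27x⁴ − 19x³ + 30x² + 19x − 10) ÷ lead(D) = 8x⁶ ÷ −2x = −4x⁵. Subtract (−4x⁵)·D = 8x⁶ + 12x⁵. Remainder: −6x⁵ − 27x⁴ − 19x³ + 30x² + 19x − 10.
Step 3: lead(−6x⁵ − 27x⁴ − 19x³ + 30x² + 19x − 10) ÷ lead(D) = −6x⁵ ÷ −2x = 3x⁴. Subtract (3x⁴)·D = −6x⁵ − 9x⁴. Remainder: −18x⁴ − 19x³ + 30x² + 19x − 10.
Step 4: lead(−18x⁴ − 19x³ + 30x² + 19x − 10) ÷ lead(D) = −18x⁴ ÷ −2x = 9x³. Subtract (9x³)·D = −18x⁴ − 27x³. Remainder: 8x³ + 30x² + 19x − 10.
Step 5: lead(8x³ + 30x² + 19x − 10) ÷ lead(D) = 8x³ ÷ −2x = −4x². Subtract (−4x²)·D = 8x³ + 12x². Remainder: 18x² + 19x − 10.
Step 6: lead(18x² + 19x − 10) ÷ lead(D) = 18x² ÷ −2x = −9x. Subtract (−9x)·D = 18x² + 27x. Remainder: −8x − 10.
Step 7: lead(−8x − 10) ÷ lead(D) = −8x ÷ −2x = 4. Subtract (4)·D = −8x − 12. Remainder: 2.

R = [2], so D(x) is not a factor of P(x). no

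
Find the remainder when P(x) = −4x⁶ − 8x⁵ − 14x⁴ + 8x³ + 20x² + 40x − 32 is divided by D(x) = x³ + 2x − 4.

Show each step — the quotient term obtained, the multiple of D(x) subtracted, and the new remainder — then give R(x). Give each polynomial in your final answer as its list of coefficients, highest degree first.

Step 1: lead(−4x⁶ − 8x⁵ − 14x⁴ + 8x³ + 20x² + 40x − 32) ÷ lead(D) = −4x⁶ ÷ x³ = −4x³. Subtract (−4x³)·D = −4x⁶ − 8x⁴ + 16x³. Remainder: −8x⁵ − 6x⁴ − 8x³ + 20x² + 40x − 32.
Step 2: lead(−8x⁵ − 6x⁴ − 8x³ + 20x² + 40x − 32) ÷ lead(D) = −8x⁵ ÷ x³ = −8x². Subtract (−8x²)·D = −8x⁵ − 16x³ + 32x². Remainder: −6x⁴ + 8x³ − 12x² + 40x − 32.
Step 3: lead(−6x⁴ + 8x³ − 12x² + 40x − 32) ÷ lead(D) = −6x⁴ ÷ x³ = −6x. Subtract (−6x)·D = −6x⁴ − 12x² + 24x. Remainder: 8x³ + 16x − 32.
Step 4: lead(8x³ + 16x − 32) ÷ lead(D) = 8x³ ÷ x³ = 8. Subtract (8)·D = 8x³ + 16x − 32. Remainder: 0.

R = [0]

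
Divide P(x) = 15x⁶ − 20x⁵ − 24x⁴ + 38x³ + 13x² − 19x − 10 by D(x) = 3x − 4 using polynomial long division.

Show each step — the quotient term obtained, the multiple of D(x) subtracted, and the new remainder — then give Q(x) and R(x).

Step 1: lead(15x⁶ − 20x⁵ − 24x⁴ + 38x³ + 13x² − 19x − 10) ÷ lead(D) = 15x⁶ ÷ 3x = 5x⁵. Subtract (5x⁵)·D = 15x⁶ − 20x⁵. Remainder: −24x⁴ + 38x³ + 13x² − 19x − 10.
Step 2: lead(−24x⁴ + 38x³ + 13x² − 19x − 10) ÷ lead(D) = −24x⁴ ÷ 3x = −8x³. Subtract (−8x³)·D = −24x⁴ + 32x³. Remainder: 6x³ + 13x² − 19x − 10.
Step 3: lead(6x³ + 13x² − 19x − 10) ÷ lead(D) = 6x³ ÷ 3x = 2x². Subtract (2x²)·D = 6x³ − 8x². Remainder: 21x² − 19x − 10.
Step 4: lead(21x² − 19x − 10) ÷ lead(D) = 21x² ÷ 3x = 7x. Subtract (7x)·D = 21x² − 28x. Remainder: 9x − 10.
Step 5: lead(9x − 10) ÷ lead(D) = 9x ÷ 3x = 3. Subtract (3)·D = 9x − 12. Remainder: 2.

Q(x) = 5x⁵ − 8x³ + 2x² + 7x + 3; R(x) = 2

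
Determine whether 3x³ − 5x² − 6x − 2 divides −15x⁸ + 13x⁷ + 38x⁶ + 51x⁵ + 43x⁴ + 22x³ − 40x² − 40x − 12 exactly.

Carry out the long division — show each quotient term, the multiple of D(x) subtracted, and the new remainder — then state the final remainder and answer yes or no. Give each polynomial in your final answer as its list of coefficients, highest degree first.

Step 1: lead(−15x⁸ + 13x⁷ + 38x⁶ + 51x⁵ + 43x⁴ + 22x³ − 40x² − 40x − 12) ÷ lead(D) = −15x⁸ ÷ 3x³ = −5x⁵. Subtract (−5x⁵)·D = −15x⁸ + 25x⁷ + 30x⁶ + 10x⁵. Remainder: −12x⁷ + 8x⁶ + 41x⁵ + 43x⁴ + 22x³ − 40x² − 40x − 12.
Step 2: lead(−12x⁷ + 8x⁶ + 41x⁵ + 43x⁴ + 22x³ − 40x² − 40x − 12) ÷ lead(D) = −12x⁷ ÷ 3x³ = −4x⁴. Subtract (−4x⁴)·D = −12x⁷ + 20x⁶ + 24x⁵ + 8x⁴. Remainder: −12x⁶ + 17x⁵ + 35x⁴ + 22x³ − 40x² − 40x − 12.
Step 3: lead(−12x⁶ + 17x⁵ + 35x⁴ + 22x³ − 40x² − 40x − 12) ÷ lead(D) = −12x⁶ ÷ 3x³ = −4x³. Subtract (−4x³)·D = −12x⁶ + 20x⁵ + 24x⁴ + 8x³. Remainder: −3x⁵ + 11x⁴ + 14x³ − 40x² − 40x − 12.
Step 4: lead(−3x⁵ + 11x⁴ + 14x³ − 40x² − 40x − 12) ÷ lead(D) = −3x⁵ ÷ 3x³ = −x². Subtract (−x²)·D = −3x⁵ + 5x⁴ + 6x³ + 2x². Remainder: 6x⁴ + 8x³ − 42x² − 40x − 12.
Step 5: lead(6x⁴ + 8x³ − 42x² − 40x − 12) ÷ lead(D) = 6x⁴ ÷ 3x³ = 2x. Subtract (2x)·D = 6x⁴ − 10x³ − 12x² − 4x. Remainder: 18x³ − 30x² − 36x − 12.
Step 6: lead(18x³ − 30x² − 36x − 12) ÷ lead(D) = 18x³ ÷ 3x³ = 6. Subtract (6)·D = 18x³ − 30x² − 36x − 12. Remainder: 0.

R = [0], so D(x) is a factor of P(x). yes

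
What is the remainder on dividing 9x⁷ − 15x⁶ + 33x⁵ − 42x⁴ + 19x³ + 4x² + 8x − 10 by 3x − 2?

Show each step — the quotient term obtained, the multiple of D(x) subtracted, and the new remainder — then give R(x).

R(x) = −2

Step 1: lead(9x⁷ − 15x⁶ + 33x⁵ − 42x⁴ + 19x³ + 4x² + 8x − 10) ÷ lead(D) = 9x⁷ ÷ 3x = 3x⁶. Subtract (3x⁶)·D = 9x⁷ − 6x⁶. Remainder: −9x⁶ + 33x⁵ − 42x⁴ + 19x³ + 4x² + 8x − 10.
Step 2: lead(−9x⁶ + 33x⁵ − 42x⁴ + 19x³ + 4x² + 8x − 10) ÷ lead(D) = −9x⁶ ÷ 3x = −3x⁵. Subtract (−3x⁵)·D = −9x⁶ + 6x⁵. Remainder: 27x⁵ − 42x⁴ + 19x³ + 4x² + 8x − 10.
Step 3: lead(27x⁵ − 42x⁴ + 19x³ + 4x² + 8x − 10) ÷ lead(D) = 27x⁵ ÷ 3x = 9x⁴. Subtract (9x⁴)·D = 27x⁵ − 18x⁴. Remainder: −24x⁴ + 19x³ + 4x² + 8x − 10.
Step 4: lead(−24x⁴ + 19x³ + 4x² + 8x − 10) ÷ lead(D) = −24x⁴ ÷ 3x = −8x³. Subtract (−8x³)·D = −24x⁴ + 16x³. Remainder: 3x³ + 4x² + 8x − 10.
Step 5: lead(3x³ + 4x² + 8x − 10) ÷ lead(D) = 3x³ ÷ 3x = x². Subtract (x²)·D = 3x³ − 2x². Remainder: 6x² + 8x − 10.
Step 6: lead(6x² + 8x − 10) ÷ lead(D) = 6x² ÷ 3x = 2x. Subtract (2x)·D = 6x² − 4x. Remainder: 12x − 10.
Step 7: lead(12x − 10) ÷ lead(D) = 12x ÷ 3x = 4. Subtract (4)·D = 12x − 8. Remainder: −2.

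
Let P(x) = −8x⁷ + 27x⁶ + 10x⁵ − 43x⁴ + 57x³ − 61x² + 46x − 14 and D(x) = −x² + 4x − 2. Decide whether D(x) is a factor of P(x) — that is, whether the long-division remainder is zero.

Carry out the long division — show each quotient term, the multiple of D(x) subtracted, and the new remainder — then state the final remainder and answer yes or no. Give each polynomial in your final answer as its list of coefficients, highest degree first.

Step 1: lead(−8x⁷ + 27x⁶ + 10x⁵ − 43x⁴ + 57x³ − 61x² + 46x − 14) ÷ lead(D) = −8x⁷ ÷ −x² = 8x⁵. Subtract (8x⁵)·D = −8x⁷ + 32x⁶ − 16x⁵. Remainder: −5x⁶ + 26x⁵ − 43x⁴ + 57x³ − 61x² + 46x − 14.
Step 2: lead(−5x⁶ + 26x⁵ − 43x⁴ + 57x³ − 61x² + 46x − 14) ÷ lead(D) = −5x⁶ ÷ −x² = 5x⁴. Subtract (5x⁴)·D = −5x⁶ + 20x⁵ − 10x⁴. Remainder: 6x⁵ − 33x⁴ + 57x³ − 61x² + 46x − 14.
Step 3: lead(6x⁵ − 33x⁴ + 57x³ − 61x² + 46x − 14) ÷ lead(D) = 6x⁵ ÷ −x² = −6x³. Subtract (−6x³)·D = 6x⁵ − 24x⁴ + 12x³. Remainder: −9x⁴ + 45x³ − 61x² + 46x − 14.
Step 4: lead(−9x⁴ + 45x³ − 61x² + 46x − 14) ÷ lead(D) = −9x⁴ ÷ −x² = 9x². Subtract (9x²)·D = −9x⁴ + 36x³ − 18x². Remainder: 9x³ − 43x² + 46x − 14.
Step 5: lead(9x³ − 43x² + 46x − 14) ÷ lead(D) = 9x³ ÷ −x² = −9x. Subtract (−9x)·D = 9x³ − 36x² + 18x. Remainder: −7x² + 28x − 14.
Step 6: lead(−7x² + 28x − 14) ÷ lead(D) = −7x² ÷ −x² = 7. Subtract (7)·D = −7x² + 28x − 14. Remainder: 0.

R = [0], so D(x) is a factor of P(x). yes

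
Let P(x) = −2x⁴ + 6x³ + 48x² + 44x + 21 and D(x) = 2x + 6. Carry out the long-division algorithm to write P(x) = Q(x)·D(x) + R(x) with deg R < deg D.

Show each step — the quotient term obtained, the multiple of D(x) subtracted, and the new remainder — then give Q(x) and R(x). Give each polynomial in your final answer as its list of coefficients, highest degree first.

Step 1: lead(−2x⁴ + 6x³ + 48x² + 44x + 21) ÷ lead(D) = −2x⁴ ÷ 2x = −x³. Subtract (−x³)·D = −2x⁴ − 6x³. Remainder: 12x³ + 48x² + 44x + 21.
Step 2: lead(12x³ + 48x² + 44x + 21) ÷ lead(D) = 12x³ ÷ 2x = 6x². Subtract (6x²)·D = 12x³ + 36x². Remainder: 12x² + 44x + 21.
Step 3: lead(12x² + 44x + 21) ÷ lead(D) = 12x² ÷ 2x = 6x. Subtract (6x)·D = 12x² + 36x. Remainder: 8x + 21.
Step 4: lead(8x + 21) ÷ lead(D) = 8x ÷ 2x = 4. Subtract (4)·D = 8x + 24. Remainder: −3.

Q = [-1, 6, 6, 4]; R = [-3]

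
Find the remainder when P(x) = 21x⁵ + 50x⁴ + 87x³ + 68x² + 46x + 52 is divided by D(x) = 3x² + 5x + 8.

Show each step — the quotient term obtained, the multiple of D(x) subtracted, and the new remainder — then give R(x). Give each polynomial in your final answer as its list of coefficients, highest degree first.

Step 1: lead(21x⁵ + 50x⁴ + 87x³ + 68x² + 46x + 52) ÷ lead(D) = 21x⁵ ÷ 3x² = 7x³. Subtract (7x³)·D = 21x⁵ + 35x⁴ + 56x³. Remainder: 15x⁴ + 31x³ + 68x² + 46x + 52.
Step 2: lead(15x⁴ + 31x³ + 68x² + 46x + 52) ÷ lead(D) = 15x⁴ ÷ 3x² = 5x². Subtract (5x²)·D = 15x⁴ + 25x³ + 40x². Remainder: 6x³ + 28x² + 46x + 52.
Step 3: lead(6x³ + 28x² + 46x + 52) ÷ lead(D) = 6x³ ÷ 3x² = 2x. Subtract (2x)·D = 6x³ + 10x² + 16x. Remainder: 18x² + 30x + 52.
Step 4: lead(18x² + 30x + 52) ÷ lead(D) = 18x² ÷ 3x² = 6. Subtract (6)·D = 18x² + 30x + 48. Remainder: 4.

R = [4]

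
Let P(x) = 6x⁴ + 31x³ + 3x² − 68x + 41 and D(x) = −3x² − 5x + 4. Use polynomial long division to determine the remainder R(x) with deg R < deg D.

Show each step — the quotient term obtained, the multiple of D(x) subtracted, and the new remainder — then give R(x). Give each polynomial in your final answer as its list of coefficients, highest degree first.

Step 1: lead(6x⁴ + 31x³ + 3x² − 68x + 41) ÷ lead(D) = 6x⁴ ÷ −3x² = −2x². Subtract (−2x²)·D = 6x⁴ + 10x³ − 8x². Remainder: 21x³ + 11x² − 68x + 41.
Step 2: lead(21x³ + 11x² − 68x + 41) ÷ lead(D) = 21x³ ÷ −3x² = −7x. Subtract (−7x)·D = 21x³ + 35x² − 28x. Remainder: −24x² − 40x + 41.
Step 3: lead(−24x² − 40x + 41) ÷ lead(D) = −24x² ÷ −3x² = 8. Subtract (8)·D = −24x² − 40x + 32. Remainder: 9.

R = [9]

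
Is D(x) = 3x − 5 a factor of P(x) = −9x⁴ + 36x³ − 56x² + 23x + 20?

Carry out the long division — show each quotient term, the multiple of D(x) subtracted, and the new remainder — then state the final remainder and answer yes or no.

Step 1: lead(−9x⁴ + 36x³ − 56x² + 23x + 20) ÷ lead(D) = −9x⁴ ÷ 3x = −3x³. Subtract (−3x³)·D = −9x⁴ + 15x³. Remainder: 21x³ − 56x² + 23x + 20.
Step 2: lead(21x³ − 56x² + 23x + 20) ÷ lead(D) = 21x³ ÷ 3x = 7x². Subtract (7x²)·D = 21x³ − 35x². Remainder: −21x² + 23x + 20.
Step 3: lead(−21x² + 23x + 20) ÷ lead(D) = −21x² ÷ 3x = −7x. Subtract (−7x)·D = −21x² + 35x. Remainder: −12x + 20.
Step 4: lead(−12x + 20) ÷ lead(D) = −12x ÷ 3x = −4. Subtract (−4)·D = −12x + 20. Remainder: 0.

R(x) = 0, so D(x) is a factor of P(x). yes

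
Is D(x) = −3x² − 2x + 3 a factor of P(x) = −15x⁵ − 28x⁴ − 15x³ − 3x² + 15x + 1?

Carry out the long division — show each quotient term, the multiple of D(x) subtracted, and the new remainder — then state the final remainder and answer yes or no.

R(x) = 3x − 8, so D(x) is not a factor of P(x). no

Step 1: lead(−15x⁵ − 28x⁴ − 15x³ − 3x² + 15x + 1) ÷ lead(D) = −15x⁵ ÷ −3x² = 5x³. Subtract (5x³)·D = −15x⁵ − 10x⁴ + 15x³. Remainder: −18x⁴ − 30x³ − 3x² + 15x + 1.
Step 2: lead(−18x⁴ − 30x³ − 3x² + 15x + 1) ÷ lead(D) = −18x⁴ ÷ −3x² = 6x². Subtract (6x²)·D = −18x⁴ − 12x³ + 18x². Remainder: −18x³ − 21x² + 15x + 1.
Step 3: lead(−18x³ − 21x² + 15x + 1) ÷ lead(D) = −18x³ ÷ −3x² = 6x. Subtract (6x)·D = −18x³ − 12x² + 18x. Remainder: −9x² − 3x + 1.
Step 4: lead(−9x² − 3x + 1) ÷ lead(D) = −9x² ÷ −3x² = 3. Subtract (3)·D = −9x² − 6x + 9. Remainder: 3x − 8.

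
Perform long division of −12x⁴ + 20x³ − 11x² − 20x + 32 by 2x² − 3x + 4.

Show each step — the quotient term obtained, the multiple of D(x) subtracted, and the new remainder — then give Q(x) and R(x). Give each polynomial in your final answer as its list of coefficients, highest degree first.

Step 1: lead(−12x⁴ + 20x³ − 11x² − 20x + 32) ÷ lead(D) = −12x⁴ ÷ 2x² = −6x². Subtract (−6x²)·D = −12x⁴ + 18x³ − 24x². Remainder: 2x³ + 13x² − 20x + 32.
Step 2: lead(2x³ + 13x² − 20x + 32) ÷ lead(D) = 2x³ ÷ 2x² = x. Subtract (x)·D = 2x³ − 3x² + 4x. Remainder: 16x² − 24x + 32.
Step 3: lead(16x² − 24x + 32) ÷ lead(D) = 16x² ÷ 2x² = 8. Subtract (8)·D = 16x² − 24x + 32. Remainder: 0.

Q = [-6, 1, 8]; R = [0]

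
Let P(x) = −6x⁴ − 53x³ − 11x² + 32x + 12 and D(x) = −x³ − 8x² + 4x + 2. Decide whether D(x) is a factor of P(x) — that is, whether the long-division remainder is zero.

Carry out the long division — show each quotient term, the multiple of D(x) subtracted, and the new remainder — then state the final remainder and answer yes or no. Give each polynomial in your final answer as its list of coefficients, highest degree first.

Step 1: lead(−6x⁴ − 53x³ − 11x² + 32x + 12) ÷ lead(D) = −6x⁴ ÷ −x³ = 6x. Subtract (6x)·D = −6x⁴ − 48x³ + 24x² + 12x. Remainder: −5x³ − 35x² + 20x + 12.
Step 2: lead(−5x³ − 35x² + 20x + 12) ÷ lead(D) = −5x³ ÷ −x³ = 5. Subtract (5)·D = −5x³ − 40x² + 20x + 10. Remainder: 5x² + 2.

R = [5, 0, 2], so D(x) is not a factor of P(x). no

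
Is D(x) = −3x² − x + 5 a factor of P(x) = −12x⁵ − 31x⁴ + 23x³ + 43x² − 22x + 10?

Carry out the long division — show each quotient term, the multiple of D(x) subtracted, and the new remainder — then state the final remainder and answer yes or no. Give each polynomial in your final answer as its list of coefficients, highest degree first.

Step 1: lead(−12x⁵ − 31x⁴ + 23x³ + 43x² − 22x + 10) ÷ lead(D) = −12x⁵ ÷ −3x² = 4x³. Subtract (4x³)·D = −12x⁵ − 4x⁴ + 20x³. Remainder: −27x⁴ + 3x³ + 43x² − 22x + 10.
Step 2: lead(−27x⁴ + 3x³ + 43x² − 22x + 10) ÷ lead(D) = −27x⁴ ÷ −3x² = 9x². Subtract (9x²)·D = −27x⁴ − 9x³ + 45x². Remainder: 12x³ − 2x² − 22x + 10.
Step 3: lead(12x³ − 2x² − 22x + 10) ÷ lead(D) = 12x³ ÷ −3x² = −4x. Subtract (−4x)·D = 12x³ + 4x² − 20x. Remainder: −6x² − 2x + 10.
Step 4: lead(−6x² − 2x + 10) ÷ lead(D) = −6x² ÷ −3x² = 2. Subtract (2)·D = −6x² − 2x + 10. Remainder: 0.

R = [0], so D(x) is a factor of P(x). yes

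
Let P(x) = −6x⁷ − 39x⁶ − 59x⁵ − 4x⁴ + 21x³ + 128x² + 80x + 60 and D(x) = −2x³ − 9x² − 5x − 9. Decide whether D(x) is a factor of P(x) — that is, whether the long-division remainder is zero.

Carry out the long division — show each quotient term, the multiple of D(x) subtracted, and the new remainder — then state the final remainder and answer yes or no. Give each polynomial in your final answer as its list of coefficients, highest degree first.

Step 1: lead(−6x⁷ − 39x⁶ − 59x⁵ − 4x⁴ + 21x³ + 128x² + 80x + 60) ÷ lead(D) = −6x⁷ ÷ −2x³ = 3x⁴. Subtract (3x⁴)·D = −6x⁷ − 27x⁶ − 15x⁵ − 27x⁴. Remainder: −12x⁶ − 44x⁵ + 23x⁴ + 21x³ + 128x² + 80x + 60.
Step 2: lead(−12x⁶ − 44x⁵ + 23x⁴ + 21x³ + 128x² + 80x + 60) ÷ lead(D) = −12x⁶ ÷ −2x³ = 6x³. Subtract (6x³)·D = −12x⁶ − 54x⁵ − 30x⁴ − 54x³. Remainder: 10x⁵ + 53x⁴ + 75x³ + 128x² + 80x + 60.
Step 3: lead(10x⁵ + 53x⁴ + 75x³ + 128x² + 80x + 60) ÷ lead(D) = 10x⁵ ÷ −2x³ = −5x². Subtract (−5x²)·D = 10x⁵ + 45x⁴ + 25x³ + 45x². Remainder: 8x⁴ + 50x³ + 83x² + 80x + 60.
Step 4: lead(8x⁴ + 50x³ + 83x² + 80x + 60) ÷ lead(D) = 8x⁴ ÷ −2x³ = −4x. Subtract (−4x)·D = 8x⁴ + 36x³ + 20x² + 36x. Remainder: 14x³ + 63x² + 44x + 60.
Step 5: lead(14x³ + 63x² + 44x + 60) ÷ lead(D) = 14x³ ÷ −2x³ = −7. Subtract (−7)·D = 14x³ + 63x² + 35x + 63. Remainder: 9x − 3.

R = [9, -3], so D(x) is not a factor of P(x). no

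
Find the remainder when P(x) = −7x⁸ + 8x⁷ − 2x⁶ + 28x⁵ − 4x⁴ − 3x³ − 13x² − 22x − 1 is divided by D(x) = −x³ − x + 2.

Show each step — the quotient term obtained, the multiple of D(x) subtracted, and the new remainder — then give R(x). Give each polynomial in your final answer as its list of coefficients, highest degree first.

Step 1: lead(−7x⁸ + 8x⁷ − 2x⁶ + 28x⁵ − 4x⁴ − 3x³ − 13x² − 22x − 1) ÷ lead(D) = −7x⁸ ÷ −x³ = 7x⁵. Subtract (7x⁵)·D = −7x⁸ − 7x⁶ + 14x⁵. Remainder: 8x⁷ + 5x⁶ + 14x⁵ − 4x⁴ − 3x³ − 13x² − 22x − 1.
Step 2: lead(8x⁷ + 5x⁶ + 14x⁵ − 4x⁴ − 3x³ − 13x² − 22x − 1) ÷ lead(D) = 8x⁷ ÷ −x³ = −8x⁴. Subtract (−8x⁴)·D = 8x⁷ + 8x⁵ − 16x⁴. Remainder: 5x⁶ + 6x⁵ + 12x⁴ − 3x³ − 13x² − 22x − 1.
Step 3: lead(5x⁶ + 6x⁵ + 12x⁴ − 3x³ − 13x² − 22x − 1) ÷ lead(D) = 5x⁶ ÷ −x³ = −5x³. Subtract (−5x³)·D = 5x⁶ + 5x⁴ − 10x³. Remainder: 6x⁵ + 7x⁴ + 7x³ − 13x² − 22x − 1.
Step 4: lead(6x⁵ + 7x⁴ + 7x³ − 13x² − 22x − 1) ÷ lead(D) = 6x⁵ ÷ −x³ = −6x². Subtract (−6x²)·D = 6x⁵ + 6x³ − 12x². Remainder: 7x⁴ + x³ − x² − 22x − 1.
Step 5: lead(7x⁴ + x³ − x² − 22x − 1) ÷ lead(D) = 7x⁴ ÷ −x³ = −7x. Subtract (−7x)·D = 7x⁴ + 7x² − 14x. Remainder: x³ − 8x² − 8x − 1.
Step 6: lead(x³ − 8x² − 8x − 1) ÷ lead(D) = x³ ÷ −x³ = −1. Subtract (−1)·D = x³ + x − 2. Remainder: −8x² − 9x + 1.

R = [-8, -9, 1]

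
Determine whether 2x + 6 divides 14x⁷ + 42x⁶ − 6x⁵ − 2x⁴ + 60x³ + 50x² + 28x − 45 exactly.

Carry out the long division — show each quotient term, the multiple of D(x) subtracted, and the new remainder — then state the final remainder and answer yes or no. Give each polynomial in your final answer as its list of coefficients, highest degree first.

Step 1: lead(14x⁷ + 42x⁶ − 6x⁵ − 2x⁴ + 60x³ + 50x² + 28x − 45) ÷ lead(D) = 14x⁷ ÷ 2x = 7x⁶. Subtract (7x⁶)·D = 14x⁷ + 42x⁶. Remainder: −6x⁵ − 2x⁴ + 60x³ + 50x² + 28x − 45.
Step 2: lead(−6x⁵ − 2x⁴ + 60x³ + 50x² + 28x − 45) ÷ lead(D) = −6x⁵ ÷ 2x = −3x⁴. Subtract (−3x⁴)·D = −6x⁵ − 18x⁴. Remainder: 16x⁴ + 60x³ + 50x² + 28x − 45.
Step 3: lead(16x⁴ + 60x³ + 50x² + 28x − 45) ÷ lead(D) = 16x⁴ ÷ 2x = 8x³. Subtract (8x³)·D = 16x⁴ + 48x³. Remainder: 12x³ + 50x² + 28x − 45.
Step 4: lead(12x³ + 50x² + 28x − 45) ÷ lead(D) = 12x³ ÷ 2x = 6x². Subtract (6x²)·D = 12x³ + 36x². Remainder: 14x² + 28x − 45.
Step 5: lead(14x² + 28x − 45) ÷ lead(D) = 14x² ÷ 2x = 7x. Subtract (7x)·D = 14x² + 42x. Remainder: −14x − 45.
Step 6: lead(−14x − 45) ÷ lead(D) = −14x ÷ 2x = −7. Subtract (−7)·D = −14x − 42. Remainder: −3.

R = [-3], so D(x) is not a factor of P(x). no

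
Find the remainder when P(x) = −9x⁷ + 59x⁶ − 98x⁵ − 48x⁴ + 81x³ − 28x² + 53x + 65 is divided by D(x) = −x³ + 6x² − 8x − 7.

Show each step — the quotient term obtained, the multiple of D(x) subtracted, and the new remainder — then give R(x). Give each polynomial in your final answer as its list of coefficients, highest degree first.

R = [-4, 9]

Step 1: lead(−9x⁷ + 59x⁶ − 98x⁵ − 48x⁴ + 81x³ − 28x² + 53x + 65) ÷ lead(D) = −9x⁷ ÷ −x³ = 9x⁴. Subtract (9x⁴)·D = −9x⁷ + 54x⁶ − 72x⁵ − 63x⁴. Remainder: 5x⁶ − 26x⁵ + 15x⁴ + 81x³ − 28x² + 53x + 65.
Step 2: lead(5x⁶ − 26x⁵ + 15x⁴ + 81x³ − 28x² + 53x + 65) ÷ lead(D) = 5x⁶ ÷ −x³ = −5x³. Subtract (−5x³)·D = 5x⁶ − 30x⁵ + 40x⁴ + 35x³. Remainder: 4x⁵ − 25x⁴ + 46x³ − 28x² + 53x + 65.
Step 3: lead(4x⁵ − 25x⁴ + 46x³ − 28x² + 53x + 65) ÷ lead(D) = 4x⁵ ÷ −x³ = −4x². Subtract (−4x²)·D = 4x⁵ − 24x⁴ + 32x³ + 28x². Remainder: −x⁴ + 14x³ − 56x² + 53x + 65.
Step 4: lead(−x⁴ + 14x³ − 56x² + 53x + 65) ÷ lead(D) = −x⁴ ÷ −x³ = x. Subtract (x)·D = −x⁴ + 6x³ − 8x² − 7x. Remainder: 8x³ − 48x² + 60x + 65.
Step 5: lead(8x³ − 48x² + 60x + 65) ÷ lead(D) = 8x³ ÷ −x³ = −8. Subtract (−8)·D = 8x³ − 48x² + 64x + 56. Remainder: −4x + 9.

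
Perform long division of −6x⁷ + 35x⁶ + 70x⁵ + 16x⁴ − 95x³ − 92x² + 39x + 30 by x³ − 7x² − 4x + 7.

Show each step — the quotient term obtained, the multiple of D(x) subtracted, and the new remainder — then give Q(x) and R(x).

Q(x) = −6x⁴ − 7x³ − 3x² + 9x + 5; R(x) = −4x − 5

Step 1: lead(−6x⁷ + 35x⁶ + 70x⁵ + 16x⁴ − 95x³ − 92x² + 39x + 30) ÷ lead(D) = −6x⁷ ÷ x³ = −6x⁴. Subtract (−6x⁴)·D = −6x⁷ + 42x⁶ + 24x⁵ − 42x⁴. Remainder: −7x⁶ + 46x⁵ + 58x⁴ − 95x³ − 92x² + 39x + 30.
Step 2: lead(−7x⁶ + 46x⁵ + 58x⁴ − 95x³ − 92x² + 39x + 30) ÷ lead(D) = −7x⁶ ÷ x³ = −7x³. Subtract (−7x³)·D = −7x⁶ + 49x⁵ + 28x⁴ − 49x³. Remainder: −3x⁵ + 30x⁴ − 46x³ − 92x² + 39x + 30.
Step 3: lead(−3x⁵ + 30x⁴ − 46x³ − 92x² + 39x + 30) ÷ lead(D) = −3x⁵ ÷ x³ = −3x². Subtract (−3x²)·D = −3x⁵ + 21x⁴ + 12x³ − 21x². Remainder: 9x⁴ − 58x³ − 71x² + 39x + 30.
Step 4: lead(9x⁴ − 58x³ − 71x² + 39x + 30) ÷ lead(D) = 9x⁴ ÷ x³ = 9x. Subtract (9x)·D = 9x⁴ − 63x³ − 36x² + 63x. Remainder: 5x³ − 35x² − 24x + 30.
Step 5: lead(5x³ − 35x² − 24x + 30) ÷ lead(D) = 5x³ ÷ x³ = 5. Subtract (5)·D = 5x³ − 35x² − 20x + 35. Remainder: −4x − 5.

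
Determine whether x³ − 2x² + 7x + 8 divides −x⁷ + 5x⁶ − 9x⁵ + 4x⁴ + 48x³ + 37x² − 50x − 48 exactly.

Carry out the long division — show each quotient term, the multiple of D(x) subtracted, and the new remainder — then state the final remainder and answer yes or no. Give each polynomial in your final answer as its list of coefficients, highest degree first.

R = [0], so D(x) is a factor of P(x). yes

Step 1: lead(−x⁷ + 5x⁶ − 9x⁵ + 4x⁴ + 48x³ + 37x² − 50x − 48) ÷ lead(D) = −x⁷ ÷ x³ = −x⁴. Subtract (−x⁴)·D = −x⁷ + 2x⁶ − 7x⁵ − 8x⁴. Remainder: 3x⁶ − 2x⁵ + 12x⁴ + 48x³ + 37x² − 50x − 48.
Step 2: lead(3x⁶ − 2x⁵ + 12x⁴ + 48x³ + 37x² − 50x − 48) ÷ lead(D) = 3x⁶ ÷ x³ = 3x³. Subtract (3x³)·D = 3x⁶ − 6x⁵ + 21x⁴ + 24x³. Remainder: 4x⁵ − 9x⁴ + 24x³ + 37x² − 50x − 48.
Step 3: lead(4x⁵ − 9x⁴ + 24x³ + 37x² − 50x − 48) ÷ lead(D) = 4x⁵ ÷ x³ = 4x². Subtract (4x²)·D = 4x⁵ − 8x⁴ + 28x³ + 32x². Remainder: −x⁴ − 4x³ + 5x² − 50x − 48.
Step 4: lead(−x⁴ − 4x³ + 5x² − 50x − 48) ÷ lead(D) = −x⁴ ÷ x³ = −x. Subtract (−x)·D = −x⁴ + 2x³ − 7x² − 8x. Remainder: −6x³ + 12x² − 42x − 48.
Step 5: lead(−6x³ + 12x² − 42x − 48) ÷ lead(D) = −6x³ ÷ x³ = −6. Subtract (−6)·D = −6x³ + 12x² − 42x − 48. Remainder: 0.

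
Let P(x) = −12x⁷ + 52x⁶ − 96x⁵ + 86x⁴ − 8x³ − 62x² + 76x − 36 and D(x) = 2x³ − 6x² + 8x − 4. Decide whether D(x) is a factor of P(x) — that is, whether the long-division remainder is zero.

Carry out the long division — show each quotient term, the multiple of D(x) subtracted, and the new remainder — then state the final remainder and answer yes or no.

Step 1: lead(−12x⁷ + 52x⁶ − 96x⁵ + 86x⁴ − 8x³ − 62x² + 76x − 36) ÷ lead(D) = −12x⁷ ÷ 2x³ = −6x⁴. Subtract (−6x⁴)·D = −12x⁷ + 36x⁶ − 48x⁵ + 24x⁴. Remainder: 16x⁶ − 48x⁵ + 62x⁴ − 8x³ − 62x² + 76x − 36.
Step 2: lead(16x⁶ − 48x⁵ + 62x⁴ − 8x³ − 62x² + 76x − 36) ÷ lead(D) = 16x⁶ ÷ 2x³ = 8x³. Subtract (8x³)·D = 16x⁶ − 48x⁵ + 64x⁴ − 32x³. Remainder: −2x⁴ + 24x³ − 62x² + 76x − 36.
Step 3: lead(−2x⁴ + 24x³ − 62x² + 76x − 36) ÷ lead(D) = −2x⁴ ÷ 2x³ = −x. Subtract (−x)·D = −2x⁴ + 6x³ − 8x² + 4x. Remainder: 18x³ − 54x² + 72x − 36.
Step 4: lead(18x³ − 54x² + 72x − 36) ÷ lead(D) = 18x³ ÷ 2x³ = 9. Subtract (9)·D = 18x³ − 54x² + 72x − 36. Remainder: 0.

R(x) = 0, so D(x) is a factor of P(x). yes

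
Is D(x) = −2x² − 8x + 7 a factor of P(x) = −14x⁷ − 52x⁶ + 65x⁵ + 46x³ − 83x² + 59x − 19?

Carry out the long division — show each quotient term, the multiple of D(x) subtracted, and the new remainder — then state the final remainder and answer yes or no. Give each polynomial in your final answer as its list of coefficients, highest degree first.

Step 1: lead(−14x⁷ − 52x⁶ + 65x⁵ + 46x³ − 83x² + 59x − 19) ÷ lead(D) = −14x⁷ ÷ −2x² = 7x⁵. Subtract (7x⁵)·D = −14x⁷ − 56x⁶ + 49x⁵. Remainder: 4x⁶ + 16x⁵ + 46x³ − 83x² + 59x − 19.
Step 2: lead(4x⁶ + 16x⁵ + 46x³ − 83x² + 59x − 19) ÷ lead(D) = 4x⁶ ÷ −2x² = −2x⁴. Subtract (−2x⁴)·D = 4x⁶ + 16x⁵ − 14x⁴. Remainder: 14x⁴ + 46x³ − 83x² + 59x − 19.
Step 3: lead(14x⁴ + 46x³ − 83x² + 59x − 19) ÷ lead(D) = 14x⁴ ÷ −2x² = −7x². Subtract (−7x²)·D = 14x⁴ + 56x³ − 49x². Remainder: −10x³ − 34x² + 59x − 19.
Step 4: lead(−10x³ − 34x² + 59x − 19) ÷ lead(D) = −10x³ ÷ −2x² = 5x. Subtract (5x)·D = −10x³ − 40x² + 35x. Remainder: 6x² + 24x − 19.
Step 5: lead(6x² + 24x − 19) ÷ lead(D) = 6x² ÷ −2x² = −3. Subtract (−3)·D = 6x² + 24x − 21. Remainder: 2.

R = [2], so D(x) is not a factor of P(x). no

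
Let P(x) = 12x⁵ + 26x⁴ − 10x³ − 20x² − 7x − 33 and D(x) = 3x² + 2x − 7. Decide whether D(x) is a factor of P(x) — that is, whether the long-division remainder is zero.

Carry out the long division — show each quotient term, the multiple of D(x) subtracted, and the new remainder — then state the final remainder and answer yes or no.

R(x) = −5x + 9, so D(x) is not a factor of P(x). no

Step 1: lead(12x⁵ + 26x⁴ − 10x³ − 20x² − 7x − 33) ÷ lead(D) = 12x⁵ ÷ 3x² = 4x³. Subtract (4x³)·D = 12x⁵ + 8x⁴ − 28x³. Remainder: 18x⁴ + 18x³ − 20x² − 7x − 33.
Step 2: lead(18x⁴ + 18x³ − 20x² − 7x − 33) ÷ lead(D) = 18x⁴ ÷ 3x² = 6x². Subtract (6x²)·D = 18x⁴ + 12x³ − 42x². Remainder: 6x³ + 22x² − 7x − 33.
Step 3: lead(6x³ + 22x² − 7x − 33) ÷ lead(D) = 6x³ ÷ 3x² = 2x. Subtract (2x)·D = 6x³ + 4x² − 14x. Remainder: 18x² + 7x − 33.
Step 4: lead(18x² + 7x − 33) ÷ lead(D) = 18x² ÷ 3x² = 6. Subtract (6)·D = 18x² + 12x − 42. Remainder: −5x + 9.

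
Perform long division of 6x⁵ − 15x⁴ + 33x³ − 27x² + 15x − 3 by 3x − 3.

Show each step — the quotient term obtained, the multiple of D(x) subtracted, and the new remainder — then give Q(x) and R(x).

Step 1: lead(6x⁵ − 15x⁴ + 33x³ − 27x² + 15x − 3) ÷ lead(D) = 6x⁵ ÷ 3x = 2x⁴. Subtract (2x⁴)·D = 6x⁵ − 6x⁴. Remainder: −9x⁴ + 33x³ − 27x² + 15x − 3.
Step 2: lead(−9x⁴ + 33x³ − 27x² + 15x − 3) ÷ lead(D) = −9x⁴ ÷ 3x = −3x³. Subtract (−3x³)·D = −9x⁴ + 9x³. Remainder: 24x³ − 27x² + 15x − 3.
Step 3: lead(24x³ − 27x² + 15x − 3) ÷ lead(D) = 24x³ ÷ 3x = 8x². Subtract (8x²)·D = 24x³ − 24x². Remainder: −3x² + 15x − 3.
Step 4: lead(−3x² + 15x − 3) ÷ lead(D) = −3x² ÷ 3x = −x. Subtract (−x)·D = −3x² + 3x. Remainder: 12x − 3.
Step 5: lead(12x − 3) ÷ lead(D) = 12x ÷ 3x = 4. Subtract (4)·D = 12x − 12. Remainder: 9.

Q(x) = 2x⁴ − 3x³ + 8x² − x + 4; R(x) = 9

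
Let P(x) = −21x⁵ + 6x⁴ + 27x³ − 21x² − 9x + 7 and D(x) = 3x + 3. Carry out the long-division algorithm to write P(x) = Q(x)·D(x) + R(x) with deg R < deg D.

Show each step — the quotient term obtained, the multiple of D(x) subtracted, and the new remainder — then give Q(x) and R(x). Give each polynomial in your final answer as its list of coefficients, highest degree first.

Q = [-7, 9, 0, -7, 4]; R = [-5]

Step 1: lead(−21x⁵ + 6x⁴ + 27x³ − 21x² − 9x + 7) ÷ lead(D) = −21x⁵ ÷ 3x = −7x⁴. Subtract (−7x⁴)·D = −21x⁵ − 21x⁴. Remainder: 27x⁴ + 27x³ − 21x² − 9x + 7.
Step 2: lead(27x⁴ + 27x³ − 21x² − 9x + 7) ÷ lead(D) = 27x⁴ ÷ 3x = 9x³. Subtract (9x³)·D = 27x⁴ + 27x³. Remainder: −21x² − 9x + 7.
Step 3: lead(−21x² − 9x + 7) ÷ lead(D) = −21x² ÷ 3x = −7x. Subtract (−7x)·D = −21x² − 21x. Remainder: 12x + 7.
Step 4: lead(12x + 7) ÷ lead(D) = 12x ÷ 3x = 4. Subtract (4)·D = 12x + 12. Remainder: −5.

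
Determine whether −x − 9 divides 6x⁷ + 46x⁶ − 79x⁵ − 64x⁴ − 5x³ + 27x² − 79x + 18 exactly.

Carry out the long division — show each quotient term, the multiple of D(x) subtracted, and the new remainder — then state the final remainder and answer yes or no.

Step 1: lead(6x⁷ + 46x⁶ − 79x⁵ − 64x⁴ − 5x³ + 27x² − 79x + 18) ÷ lead(D) = 6x⁷ ÷ −x = −6x⁶. Subtract (−6x⁶)·D = 6x⁷ + 54x⁶. Remainder: −8x⁶ − 79x⁵ − 64x⁴ − 5x³ + 27x² − 79x + 18.
Step 2: lead(−8x⁶ − 79x⁵ − 64x⁴ − 5x³ + 27x² − 79x + 18) ÷ lead(D) = −8x⁶ ÷ −x = 8x⁵. Subtract (8x⁵)·D = −8x⁶ − 72x⁵. Remainder: −7x⁵ − 64x⁴ − 5x³ + 27x² − 79x + 18.
Step 3: lead(−7x⁵ − 64x⁴ − 5x³ + 27x² − 79x + 18) ÷ lead(D) = −7x⁵ ÷ −x = 7x⁴. Subtract (7x⁴)·D = −7x⁵ − 63x⁴. Remainder: −x⁴ − 5x³ + 27x² − 79x + 18.
Step 4: lead(−x⁴ − 5x³ + 27x² − 79x + 18) ÷ lead(D) = −x⁴ ÷ −x = x³. Subtract (x³)·D = −x⁴ − 9x³. Remainder: 4x³ + 27x² − 79x + 18.
Step 5: lead(4x³ + 27x² − 79x + 18) ÷ lead(D) = 4x³ ÷ −x = −4x². Subtract (−4x²)·D = 4x³ + 36x². Remainder: −9x² − 79x + 18.
Step 6: lead(−9x² − 79x + 18) ÷ lead(D) = −9x² ÷ −x = 9x. Subtract (9x)·D = −9x² − 81x. Remainder: 2x + 18.
Step 7: lead(2x + 18) ÷ lead(D) = 2x ÷ −x = −2. Subtract (−2)·D = 2x + 18. Remainder: 0.

R(x) = 0, so D(x) is a factor of P(x). yes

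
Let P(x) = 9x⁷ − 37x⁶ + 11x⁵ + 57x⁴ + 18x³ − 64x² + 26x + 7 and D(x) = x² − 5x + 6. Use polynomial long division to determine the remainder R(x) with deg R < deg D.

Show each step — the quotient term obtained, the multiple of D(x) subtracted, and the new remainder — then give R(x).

R(x) = −5

Step 1: lead(9x⁷ − 37x⁶ + 11x⁵ + 57x⁴ + 18x³ − 64x² + 26x + 7) ÷ lead(D) = 9x⁷ ÷ x² = 9x⁵. Subtract (9x⁵)·D = 9x⁷ − 45x⁶ + 54x⁵. Remainder: 8x⁶ − 43x⁵ + 57x⁴ + 18x³ − 64x² + 26x + 7.
Step 2: lead(8x⁶ − 43x⁵ + 57x⁴ + 18x³ − 64x² + 26x + 7) ÷ lead(D) = 8x⁶ ÷ x² = 8x⁴. Subtract (8x⁴)·D = 8x⁶ − 40x⁵ + 48x⁴. Remainder: −3x⁵ + 9x⁴ + 18x³ − 64x² + 26x + 7.
Step 3: lead(−3x⁵ + 9x⁴ + 18x³ − 64x² + 26x + 7) ÷ lead(D) = −3x⁵ ÷ x² = −3x³. Subtract (−3x³)·D = −3x⁵ + 15x⁴ − 18x³. Remainder: −6x⁴ + 36x³ − 64x² + 26x + 7.
Step 4: lead(−6x⁴ + 36x³ − 64x² + 26x + 7) ÷ lead(D) = −6x⁴ ÷ x² = −6x². Subtract (−6x²)·D = −6x⁴ + 30x³ − 36x². Remainder: 6x³ − 28x² + 26x + 7.
Step 5: lead(6x³ − 28x² + 26x + 7) ÷ lead(D) = 6x³ ÷ x² = 6x. Subtract (6x)·D = 6x³ − 30x² + 36x. Remainder: 2x² − 10x + 7.
Step 6: lead(2x² − 10x + 7) ÷ lead(D) = 2x² ÷ x² = 2. Subtract (2)·D = 2x² − 10x + 12. Remainder: −5.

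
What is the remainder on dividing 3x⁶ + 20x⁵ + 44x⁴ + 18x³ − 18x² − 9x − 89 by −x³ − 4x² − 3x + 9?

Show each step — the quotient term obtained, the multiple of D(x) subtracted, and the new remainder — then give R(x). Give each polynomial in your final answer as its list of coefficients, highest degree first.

R = [9, -9, -8]

Step 1: lead(3x⁶ + 20x⁵ + 44x⁴ + 18x³ − 18x² − 9x − 89) ÷ lead(D) = 3x⁶ ÷ −x³ = −3x³. Subtract (−3x³)·D = 3x⁶ + 12x⁵ + 9x⁴ − 27x³. Remainder: 8x⁵ + 35x⁴ + 45x³ − 18x² − 9x − 89.
Step 2: lead(8x⁵ + 35x⁴ + 45x³ − 18x² − 9x − 89) ÷ lead(D) = 8x⁵ ÷ −x³ = −8x². Subtract (−8x²)·D = 8x⁵ + 32x⁴ + 24x³ − 72x². Remainder: 3x⁴ + 21x³ + 54x² − 9x − 89.
Step 3: lead(3x⁴ + 21x³ + 54x² − 9x − 89) ÷ lead(D) = 3x⁴ ÷ −x³ = −3x. Subtract (−3x)·D = 3x⁴ + 12x³ + 9x² − 27x. Remainder: 9x³ + 45x² + 18x − 89.
Step 4: lead(9x³ + 45x² + 18x − 89) ÷ lead(D) = 9x³ ÷ −x³ = −9. Subtract (−9)·D = 9x³ + 36x² + 27x − 81. Remainder: 9x² − 9x − 8.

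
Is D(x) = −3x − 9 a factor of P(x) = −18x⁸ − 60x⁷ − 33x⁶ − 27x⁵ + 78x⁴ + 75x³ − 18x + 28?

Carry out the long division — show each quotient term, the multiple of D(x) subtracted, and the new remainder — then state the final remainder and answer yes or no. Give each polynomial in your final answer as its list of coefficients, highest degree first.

Step 1: lead(−18x⁸ − 60x⁷ − 33x⁶ − 27x⁵ + 78x⁴ + 75x³ − 18x + 28) ÷ lead(D) = −18x⁸ ÷ −3x = 6x⁷. Subtract (6x⁷)·D = −18x⁸ − 54x⁷. Remainder: −6x⁷ − 33x⁶ − 27x⁵ + 78x⁴ + 75x³ − 18x + 28.
Step 2: lead(−6x⁷ − 33x⁶ − 27x⁵ + 78x⁴ + 75x³ − 18x + 28) ÷ lead(D) = −6x⁷ ÷ −3x = 2x⁶. Subtract (2x⁶)·D = −6x⁷ − 18x⁶. Remainder: −15x⁶ − 27x⁵ + 78x⁴ + 75x³ − 18x + 28.
Step 3: lead(−15x⁶ − 27x⁵ + 78x⁴ + 75x³ − 18x + 28) ÷ lead(D) = −15x⁶ ÷ −3x = 5x⁵. Subtract (5x⁵)·D = −15x⁶ − 45x⁵. Remainder: 18x⁵ + 78x⁴ + 75x³ − 18x + 28.
Step 4: lead(18x⁵ + 78x⁴ + 75x³ − 18x + 28) ÷ lead(D) = 18x⁵ ÷ −3x = −6x⁴. Subtract (−6x⁴)·D = 18x⁵ + 54x⁴. Remainder: 24x⁴ + 75x³ − 18x + 28.
Step 5: lead(24x⁴ + 75x³ − 18x + 28) ÷ lead(D) = 24x⁴ ÷ −3x = −8x³. Subtract (−8x³)·D = 24x⁴ + 72x³. Remainder: 3x³ − 18x + 28.
Step 6: lead(3x³ − 18x + 28) ÷ lead(D) = 3x³ ÷ −3x = −x². Subtract (−x²)·D = 3x³ + 9x². Remainder: −9x² − 18x + 28.
Step 7: lead(−9x² − 18x + 28) ÷ lead(D) = −9x² ÷ −3x = 3x. Subtract (3x)·D = −9x² − 27x. Remainder: 9x + 28.
Step 8: lead(9x + 28) ÷ lead(D) = 9x ÷ −3x = −3. Subtract (−3)·D = 9x + 27. Remainder: 1.

R = [1], so D(x) is not a factor of P(x). no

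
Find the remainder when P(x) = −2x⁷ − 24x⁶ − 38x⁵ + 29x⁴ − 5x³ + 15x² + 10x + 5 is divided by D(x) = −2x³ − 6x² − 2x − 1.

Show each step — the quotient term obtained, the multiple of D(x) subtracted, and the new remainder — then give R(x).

Step 1: lead(−2x⁷ − 24x⁶ − 38x⁵ + 29x⁴ − 5x³ + 15x² + 10x + 5) ÷ lead(D) = −2x⁷ ÷ −2x³ = x⁴. Subtract (x⁴)·D = −2x⁷ − 6x⁶ − 2x⁵ − x⁴. Remainder: −18x⁶ − 36x⁵ + 30x⁴ − 5x³ + 15x² + 10x + 5.
Step 2: lead(−18x⁶ − 36x⁵ + 30x⁴ − 5x³ + 15x² + 10x + 5) ÷ lead(D) = −18x⁶ ÷ −2x³ = 9x³. Subtract (9x³)·D = −18x⁶ − 54x⁵ − 18x⁴ − 9x³. Remainder: 18x⁵ + 48x⁴ + 4x³ + 15x² + 10x + 5.
Step 3: lead(18x⁵ + 48x⁴ + 4x³ + 15x² + 10x + 5) ÷ lead(D) = 18x⁵ ÷ −2x³ = −9x². Subtract (−9x²)·D = 18x⁵ + 54x⁴ + 18x³ + 9x². Remainder: −6x⁴ − 14x³ + 6x² + 10x + 5.
Step 4: lead(−6x⁴ − 14x³ + 6x² + 10x + 5) ÷ lead(D) = −6x⁴ ÷ −2x³ = 3x. Subtract (3x)·D = −6x⁴ − 18x³ − 6x² − 3x. Remainder: 4x³ + 12x² + 13x + 5.
Step 5: lead(4x³ + 12x² + 13x + 5) ÷ lead(D) = 4x³ ÷ −2x³ = −2. Subtract (−2)·D = 4x³ + 12x² + 4x + 2. Remainder: 9x + 3.

R(x) = 9x + 3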